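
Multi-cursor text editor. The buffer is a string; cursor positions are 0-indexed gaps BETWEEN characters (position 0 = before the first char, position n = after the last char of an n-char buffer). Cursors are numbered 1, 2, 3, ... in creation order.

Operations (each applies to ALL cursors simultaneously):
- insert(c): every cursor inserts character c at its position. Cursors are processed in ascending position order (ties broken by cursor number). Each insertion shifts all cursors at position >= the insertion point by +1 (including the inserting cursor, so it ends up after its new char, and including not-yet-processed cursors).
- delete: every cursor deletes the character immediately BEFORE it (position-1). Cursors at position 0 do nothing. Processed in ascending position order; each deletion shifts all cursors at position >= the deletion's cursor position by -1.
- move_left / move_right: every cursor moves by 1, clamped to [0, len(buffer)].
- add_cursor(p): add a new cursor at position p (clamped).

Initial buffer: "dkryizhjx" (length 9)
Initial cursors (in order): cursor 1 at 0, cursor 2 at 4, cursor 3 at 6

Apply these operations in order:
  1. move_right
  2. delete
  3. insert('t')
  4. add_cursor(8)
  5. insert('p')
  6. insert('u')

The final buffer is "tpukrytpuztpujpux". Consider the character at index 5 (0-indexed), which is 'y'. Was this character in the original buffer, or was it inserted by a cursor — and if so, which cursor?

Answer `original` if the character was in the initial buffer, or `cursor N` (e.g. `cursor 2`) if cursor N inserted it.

Answer: original

Derivation:
After op 1 (move_right): buffer="dkryizhjx" (len 9), cursors c1@1 c2@5 c3@7, authorship .........
After op 2 (delete): buffer="kryzjx" (len 6), cursors c1@0 c2@3 c3@4, authorship ......
After op 3 (insert('t')): buffer="tkrytztjx" (len 9), cursors c1@1 c2@5 c3@7, authorship 1...2.3..
After op 4 (add_cursor(8)): buffer="tkrytztjx" (len 9), cursors c1@1 c2@5 c3@7 c4@8, authorship 1...2.3..
After op 5 (insert('p')): buffer="tpkrytpztpjpx" (len 13), cursors c1@2 c2@7 c3@10 c4@12, authorship 11...22.33.4.
After op 6 (insert('u')): buffer="tpukrytpuztpujpux" (len 17), cursors c1@3 c2@9 c3@13 c4@16, authorship 111...222.333.44.
Authorship (.=original, N=cursor N): 1 1 1 . . . 2 2 2 . 3 3 3 . 4 4 .
Index 5: author = original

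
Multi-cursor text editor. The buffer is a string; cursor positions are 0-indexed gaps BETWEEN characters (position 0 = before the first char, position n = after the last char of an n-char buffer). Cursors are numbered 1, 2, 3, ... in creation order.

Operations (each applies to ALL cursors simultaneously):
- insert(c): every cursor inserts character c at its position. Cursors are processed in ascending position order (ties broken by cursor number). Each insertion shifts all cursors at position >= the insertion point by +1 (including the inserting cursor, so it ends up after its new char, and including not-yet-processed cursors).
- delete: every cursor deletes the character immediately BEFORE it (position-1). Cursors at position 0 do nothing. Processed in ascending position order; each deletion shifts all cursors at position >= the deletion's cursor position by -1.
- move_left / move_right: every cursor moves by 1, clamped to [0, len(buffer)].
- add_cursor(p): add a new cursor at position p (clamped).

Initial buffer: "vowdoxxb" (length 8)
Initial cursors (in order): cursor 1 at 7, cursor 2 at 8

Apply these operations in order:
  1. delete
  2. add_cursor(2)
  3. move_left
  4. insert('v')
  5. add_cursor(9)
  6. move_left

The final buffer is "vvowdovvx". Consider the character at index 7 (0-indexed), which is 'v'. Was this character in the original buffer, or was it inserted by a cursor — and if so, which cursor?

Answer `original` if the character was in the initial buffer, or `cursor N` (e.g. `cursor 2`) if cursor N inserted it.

After op 1 (delete): buffer="vowdox" (len 6), cursors c1@6 c2@6, authorship ......
After op 2 (add_cursor(2)): buffer="vowdox" (len 6), cursors c3@2 c1@6 c2@6, authorship ......
After op 3 (move_left): buffer="vowdox" (len 6), cursors c3@1 c1@5 c2@5, authorship ......
After op 4 (insert('v')): buffer="vvowdovvx" (len 9), cursors c3@2 c1@8 c2@8, authorship .3....12.
After op 5 (add_cursor(9)): buffer="vvowdovvx" (len 9), cursors c3@2 c1@8 c2@8 c4@9, authorship .3....12.
After op 6 (move_left): buffer="vvowdovvx" (len 9), cursors c3@1 c1@7 c2@7 c4@8, authorship .3....12.
Authorship (.=original, N=cursor N): . 3 . . . . 1 2 .
Index 7: author = 2

Answer: cursor 2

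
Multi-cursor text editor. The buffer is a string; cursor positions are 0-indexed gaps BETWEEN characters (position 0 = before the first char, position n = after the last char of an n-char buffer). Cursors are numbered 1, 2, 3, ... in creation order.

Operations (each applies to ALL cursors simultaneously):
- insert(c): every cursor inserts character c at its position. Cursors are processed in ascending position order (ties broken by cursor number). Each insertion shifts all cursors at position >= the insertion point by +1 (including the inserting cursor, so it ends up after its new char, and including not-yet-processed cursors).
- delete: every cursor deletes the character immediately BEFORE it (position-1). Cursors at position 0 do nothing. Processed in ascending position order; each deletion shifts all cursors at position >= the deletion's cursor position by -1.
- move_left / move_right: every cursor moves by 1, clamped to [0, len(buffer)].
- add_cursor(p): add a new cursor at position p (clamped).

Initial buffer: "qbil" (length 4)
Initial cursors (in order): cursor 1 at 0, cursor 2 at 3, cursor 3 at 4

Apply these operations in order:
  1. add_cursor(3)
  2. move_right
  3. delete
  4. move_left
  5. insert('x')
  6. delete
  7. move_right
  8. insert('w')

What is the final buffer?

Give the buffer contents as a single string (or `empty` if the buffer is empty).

After op 1 (add_cursor(3)): buffer="qbil" (len 4), cursors c1@0 c2@3 c4@3 c3@4, authorship ....
After op 2 (move_right): buffer="qbil" (len 4), cursors c1@1 c2@4 c3@4 c4@4, authorship ....
After op 3 (delete): buffer="" (len 0), cursors c1@0 c2@0 c3@0 c4@0, authorship 
After op 4 (move_left): buffer="" (len 0), cursors c1@0 c2@0 c3@0 c4@0, authorship 
After op 5 (insert('x')): buffer="xxxx" (len 4), cursors c1@4 c2@4 c3@4 c4@4, authorship 1234
After op 6 (delete): buffer="" (len 0), cursors c1@0 c2@0 c3@0 c4@0, authorship 
After op 7 (move_right): buffer="" (len 0), cursors c1@0 c2@0 c3@0 c4@0, authorship 
After op 8 (insert('w')): buffer="wwww" (len 4), cursors c1@4 c2@4 c3@4 c4@4, authorship 1234

Answer: wwww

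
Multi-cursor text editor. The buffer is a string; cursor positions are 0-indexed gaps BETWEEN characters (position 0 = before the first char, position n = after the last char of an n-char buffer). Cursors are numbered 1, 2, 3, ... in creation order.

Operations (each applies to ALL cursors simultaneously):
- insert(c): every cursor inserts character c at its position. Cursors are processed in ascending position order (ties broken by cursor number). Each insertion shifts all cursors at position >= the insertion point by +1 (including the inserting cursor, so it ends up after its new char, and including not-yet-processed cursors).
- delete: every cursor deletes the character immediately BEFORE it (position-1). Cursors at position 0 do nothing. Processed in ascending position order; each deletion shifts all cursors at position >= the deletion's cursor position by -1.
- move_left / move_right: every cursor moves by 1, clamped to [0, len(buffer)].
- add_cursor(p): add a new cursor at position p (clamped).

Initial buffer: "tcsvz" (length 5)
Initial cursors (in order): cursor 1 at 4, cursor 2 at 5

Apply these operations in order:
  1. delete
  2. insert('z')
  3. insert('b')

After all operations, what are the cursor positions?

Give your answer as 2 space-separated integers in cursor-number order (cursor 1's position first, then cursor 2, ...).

Answer: 7 7

Derivation:
After op 1 (delete): buffer="tcs" (len 3), cursors c1@3 c2@3, authorship ...
After op 2 (insert('z')): buffer="tcszz" (len 5), cursors c1@5 c2@5, authorship ...12
After op 3 (insert('b')): buffer="tcszzbb" (len 7), cursors c1@7 c2@7, authorship ...1212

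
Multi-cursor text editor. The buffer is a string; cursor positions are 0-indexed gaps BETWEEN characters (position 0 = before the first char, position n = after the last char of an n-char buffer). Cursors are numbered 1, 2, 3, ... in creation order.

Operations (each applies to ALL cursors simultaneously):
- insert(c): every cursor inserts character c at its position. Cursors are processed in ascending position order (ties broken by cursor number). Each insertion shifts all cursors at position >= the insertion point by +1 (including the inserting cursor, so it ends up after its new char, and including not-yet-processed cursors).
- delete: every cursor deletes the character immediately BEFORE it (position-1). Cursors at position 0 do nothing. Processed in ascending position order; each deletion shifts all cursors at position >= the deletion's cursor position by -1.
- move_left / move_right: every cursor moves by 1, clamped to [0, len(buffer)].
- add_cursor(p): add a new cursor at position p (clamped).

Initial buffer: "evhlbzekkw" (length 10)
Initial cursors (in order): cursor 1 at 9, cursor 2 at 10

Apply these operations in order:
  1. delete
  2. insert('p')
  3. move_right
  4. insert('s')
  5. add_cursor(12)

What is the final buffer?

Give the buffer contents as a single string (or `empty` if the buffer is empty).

After op 1 (delete): buffer="evhlbzek" (len 8), cursors c1@8 c2@8, authorship ........
After op 2 (insert('p')): buffer="evhlbzekpp" (len 10), cursors c1@10 c2@10, authorship ........12
After op 3 (move_right): buffer="evhlbzekpp" (len 10), cursors c1@10 c2@10, authorship ........12
After op 4 (insert('s')): buffer="evhlbzekppss" (len 12), cursors c1@12 c2@12, authorship ........1212
After op 5 (add_cursor(12)): buffer="evhlbzekppss" (len 12), cursors c1@12 c2@12 c3@12, authorship ........1212

Answer: evhlbzekppss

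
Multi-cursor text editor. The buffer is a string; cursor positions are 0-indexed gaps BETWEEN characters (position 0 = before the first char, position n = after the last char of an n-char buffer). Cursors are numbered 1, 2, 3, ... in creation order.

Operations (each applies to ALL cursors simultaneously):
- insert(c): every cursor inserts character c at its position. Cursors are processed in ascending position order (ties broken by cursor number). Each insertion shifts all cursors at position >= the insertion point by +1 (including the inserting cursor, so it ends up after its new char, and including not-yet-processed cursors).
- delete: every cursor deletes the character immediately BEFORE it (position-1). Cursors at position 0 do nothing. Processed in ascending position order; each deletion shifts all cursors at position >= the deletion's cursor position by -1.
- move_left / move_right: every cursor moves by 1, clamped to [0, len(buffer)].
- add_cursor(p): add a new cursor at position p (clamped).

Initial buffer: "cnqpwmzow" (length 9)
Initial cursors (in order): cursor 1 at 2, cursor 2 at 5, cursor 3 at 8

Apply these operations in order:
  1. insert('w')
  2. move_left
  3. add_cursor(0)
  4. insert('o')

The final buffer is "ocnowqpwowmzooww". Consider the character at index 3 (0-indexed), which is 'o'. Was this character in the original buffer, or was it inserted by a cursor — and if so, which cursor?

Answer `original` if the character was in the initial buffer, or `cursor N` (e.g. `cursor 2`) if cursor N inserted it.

Answer: cursor 1

Derivation:
After op 1 (insert('w')): buffer="cnwqpwwmzoww" (len 12), cursors c1@3 c2@7 c3@11, authorship ..1...2...3.
After op 2 (move_left): buffer="cnwqpwwmzoww" (len 12), cursors c1@2 c2@6 c3@10, authorship ..1...2...3.
After op 3 (add_cursor(0)): buffer="cnwqpwwmzoww" (len 12), cursors c4@0 c1@2 c2@6 c3@10, authorship ..1...2...3.
After op 4 (insert('o')): buffer="ocnowqpwowmzooww" (len 16), cursors c4@1 c1@4 c2@9 c3@14, authorship 4..11...22...33.
Authorship (.=original, N=cursor N): 4 . . 1 1 . . . 2 2 . . . 3 3 .
Index 3: author = 1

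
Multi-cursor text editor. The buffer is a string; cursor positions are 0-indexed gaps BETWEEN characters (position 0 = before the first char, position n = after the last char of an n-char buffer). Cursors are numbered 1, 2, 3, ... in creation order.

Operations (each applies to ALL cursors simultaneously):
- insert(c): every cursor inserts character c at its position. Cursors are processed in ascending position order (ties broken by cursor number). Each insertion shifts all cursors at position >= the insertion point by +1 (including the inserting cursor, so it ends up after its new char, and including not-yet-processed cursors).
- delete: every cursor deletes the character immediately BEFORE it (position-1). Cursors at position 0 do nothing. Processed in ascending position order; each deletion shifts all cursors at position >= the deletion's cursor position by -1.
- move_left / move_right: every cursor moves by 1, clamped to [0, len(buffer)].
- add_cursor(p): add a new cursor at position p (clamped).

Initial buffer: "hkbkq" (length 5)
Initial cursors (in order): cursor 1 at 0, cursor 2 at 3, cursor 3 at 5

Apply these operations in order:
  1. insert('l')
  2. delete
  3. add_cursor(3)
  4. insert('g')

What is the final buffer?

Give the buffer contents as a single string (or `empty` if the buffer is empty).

Answer: ghkbggkqg

Derivation:
After op 1 (insert('l')): buffer="lhkblkql" (len 8), cursors c1@1 c2@5 c3@8, authorship 1...2..3
After op 2 (delete): buffer="hkbkq" (len 5), cursors c1@0 c2@3 c3@5, authorship .....
After op 3 (add_cursor(3)): buffer="hkbkq" (len 5), cursors c1@0 c2@3 c4@3 c3@5, authorship .....
After op 4 (insert('g')): buffer="ghkbggkqg" (len 9), cursors c1@1 c2@6 c4@6 c3@9, authorship 1...24..3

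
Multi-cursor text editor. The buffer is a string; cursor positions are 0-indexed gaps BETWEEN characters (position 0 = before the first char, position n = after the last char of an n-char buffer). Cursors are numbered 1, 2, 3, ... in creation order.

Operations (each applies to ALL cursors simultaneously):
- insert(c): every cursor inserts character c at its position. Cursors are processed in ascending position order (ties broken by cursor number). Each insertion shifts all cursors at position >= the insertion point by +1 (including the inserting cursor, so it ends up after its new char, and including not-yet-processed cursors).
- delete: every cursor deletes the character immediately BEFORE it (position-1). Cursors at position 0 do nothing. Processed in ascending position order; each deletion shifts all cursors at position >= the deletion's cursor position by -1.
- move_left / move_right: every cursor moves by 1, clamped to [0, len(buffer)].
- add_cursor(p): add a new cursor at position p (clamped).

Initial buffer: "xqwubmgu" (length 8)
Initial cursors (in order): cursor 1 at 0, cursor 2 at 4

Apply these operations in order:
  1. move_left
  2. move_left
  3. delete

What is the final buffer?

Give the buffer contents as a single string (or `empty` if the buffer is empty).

Answer: xwubmgu

Derivation:
After op 1 (move_left): buffer="xqwubmgu" (len 8), cursors c1@0 c2@3, authorship ........
After op 2 (move_left): buffer="xqwubmgu" (len 8), cursors c1@0 c2@2, authorship ........
After op 3 (delete): buffer="xwubmgu" (len 7), cursors c1@0 c2@1, authorship .......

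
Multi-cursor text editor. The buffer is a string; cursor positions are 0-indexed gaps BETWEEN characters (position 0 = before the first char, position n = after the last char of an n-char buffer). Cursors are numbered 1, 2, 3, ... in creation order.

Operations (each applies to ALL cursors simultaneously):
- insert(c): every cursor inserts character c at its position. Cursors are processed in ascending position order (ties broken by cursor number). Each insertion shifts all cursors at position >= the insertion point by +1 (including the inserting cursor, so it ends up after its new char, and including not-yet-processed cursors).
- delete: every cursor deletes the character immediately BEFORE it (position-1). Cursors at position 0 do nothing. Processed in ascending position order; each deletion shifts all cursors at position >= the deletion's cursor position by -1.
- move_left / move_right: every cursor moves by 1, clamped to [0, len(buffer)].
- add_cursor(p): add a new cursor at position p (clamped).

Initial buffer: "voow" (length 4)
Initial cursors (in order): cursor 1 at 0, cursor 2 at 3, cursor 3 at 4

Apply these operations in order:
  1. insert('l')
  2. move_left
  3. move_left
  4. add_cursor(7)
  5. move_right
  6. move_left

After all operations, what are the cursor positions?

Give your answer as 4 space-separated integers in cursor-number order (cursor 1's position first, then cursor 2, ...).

After op 1 (insert('l')): buffer="lvoolwl" (len 7), cursors c1@1 c2@5 c3@7, authorship 1...2.3
After op 2 (move_left): buffer="lvoolwl" (len 7), cursors c1@0 c2@4 c3@6, authorship 1...2.3
After op 3 (move_left): buffer="lvoolwl" (len 7), cursors c1@0 c2@3 c3@5, authorship 1...2.3
After op 4 (add_cursor(7)): buffer="lvoolwl" (len 7), cursors c1@0 c2@3 c3@5 c4@7, authorship 1...2.3
After op 5 (move_right): buffer="lvoolwl" (len 7), cursors c1@1 c2@4 c3@6 c4@7, authorship 1...2.3
After op 6 (move_left): buffer="lvoolwl" (len 7), cursors c1@0 c2@3 c3@5 c4@6, authorship 1...2.3

Answer: 0 3 5 6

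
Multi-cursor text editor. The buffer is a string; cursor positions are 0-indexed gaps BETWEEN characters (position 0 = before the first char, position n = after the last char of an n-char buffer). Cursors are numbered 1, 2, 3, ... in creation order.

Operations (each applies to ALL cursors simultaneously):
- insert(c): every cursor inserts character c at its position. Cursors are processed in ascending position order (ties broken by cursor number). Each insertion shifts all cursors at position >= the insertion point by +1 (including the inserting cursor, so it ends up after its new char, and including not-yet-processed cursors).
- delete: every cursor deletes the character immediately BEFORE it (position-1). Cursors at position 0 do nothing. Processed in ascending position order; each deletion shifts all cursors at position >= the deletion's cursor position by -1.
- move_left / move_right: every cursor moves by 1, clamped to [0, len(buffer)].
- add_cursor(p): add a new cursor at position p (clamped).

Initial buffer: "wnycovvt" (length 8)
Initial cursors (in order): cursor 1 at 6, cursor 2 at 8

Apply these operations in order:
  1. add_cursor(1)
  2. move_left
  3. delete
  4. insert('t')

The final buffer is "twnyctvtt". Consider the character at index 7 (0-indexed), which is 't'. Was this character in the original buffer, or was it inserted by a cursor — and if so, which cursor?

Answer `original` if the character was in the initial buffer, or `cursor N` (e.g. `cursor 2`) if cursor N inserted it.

Answer: cursor 2

Derivation:
After op 1 (add_cursor(1)): buffer="wnycovvt" (len 8), cursors c3@1 c1@6 c2@8, authorship ........
After op 2 (move_left): buffer="wnycovvt" (len 8), cursors c3@0 c1@5 c2@7, authorship ........
After op 3 (delete): buffer="wnycvt" (len 6), cursors c3@0 c1@4 c2@5, authorship ......
After op 4 (insert('t')): buffer="twnyctvtt" (len 9), cursors c3@1 c1@6 c2@8, authorship 3....1.2.
Authorship (.=original, N=cursor N): 3 . . . . 1 . 2 .
Index 7: author = 2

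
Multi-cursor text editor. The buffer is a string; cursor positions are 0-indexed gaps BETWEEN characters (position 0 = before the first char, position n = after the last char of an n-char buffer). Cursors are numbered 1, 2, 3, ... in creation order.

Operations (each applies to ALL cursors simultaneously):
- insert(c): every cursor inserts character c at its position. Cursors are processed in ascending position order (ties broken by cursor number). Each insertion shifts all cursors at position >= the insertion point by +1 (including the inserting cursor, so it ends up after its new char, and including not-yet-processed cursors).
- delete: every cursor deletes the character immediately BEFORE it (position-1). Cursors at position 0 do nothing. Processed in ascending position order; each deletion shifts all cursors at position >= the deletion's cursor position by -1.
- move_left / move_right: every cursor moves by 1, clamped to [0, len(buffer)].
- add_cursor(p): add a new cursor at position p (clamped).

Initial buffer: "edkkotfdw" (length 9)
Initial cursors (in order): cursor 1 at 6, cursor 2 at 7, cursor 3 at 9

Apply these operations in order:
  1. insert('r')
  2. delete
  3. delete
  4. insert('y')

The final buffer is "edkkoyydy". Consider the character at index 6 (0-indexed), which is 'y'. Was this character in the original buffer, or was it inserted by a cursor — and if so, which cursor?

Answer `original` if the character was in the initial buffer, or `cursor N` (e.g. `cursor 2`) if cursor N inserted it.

After op 1 (insert('r')): buffer="edkkotrfrdwr" (len 12), cursors c1@7 c2@9 c3@12, authorship ......1.2..3
After op 2 (delete): buffer="edkkotfdw" (len 9), cursors c1@6 c2@7 c3@9, authorship .........
After op 3 (delete): buffer="edkkod" (len 6), cursors c1@5 c2@5 c3@6, authorship ......
After op 4 (insert('y')): buffer="edkkoyydy" (len 9), cursors c1@7 c2@7 c3@9, authorship .....12.3
Authorship (.=original, N=cursor N): . . . . . 1 2 . 3
Index 6: author = 2

Answer: cursor 2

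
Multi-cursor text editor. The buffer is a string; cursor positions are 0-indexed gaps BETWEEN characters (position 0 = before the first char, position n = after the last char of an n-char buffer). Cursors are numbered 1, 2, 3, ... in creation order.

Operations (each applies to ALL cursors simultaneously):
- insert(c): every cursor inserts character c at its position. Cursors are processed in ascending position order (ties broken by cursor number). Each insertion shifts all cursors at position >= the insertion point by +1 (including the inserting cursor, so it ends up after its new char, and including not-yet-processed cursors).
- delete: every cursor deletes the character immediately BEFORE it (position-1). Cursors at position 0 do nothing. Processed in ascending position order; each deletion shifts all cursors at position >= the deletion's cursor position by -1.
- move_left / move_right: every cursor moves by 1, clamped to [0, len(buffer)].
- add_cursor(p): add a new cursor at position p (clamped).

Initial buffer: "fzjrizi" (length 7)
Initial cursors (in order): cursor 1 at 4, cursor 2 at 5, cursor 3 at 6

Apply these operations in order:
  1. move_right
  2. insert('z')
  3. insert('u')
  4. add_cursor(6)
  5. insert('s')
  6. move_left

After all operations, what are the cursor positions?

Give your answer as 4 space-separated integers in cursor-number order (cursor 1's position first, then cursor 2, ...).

After op 1 (move_right): buffer="fzjrizi" (len 7), cursors c1@5 c2@6 c3@7, authorship .......
After op 2 (insert('z')): buffer="fzjrizzziz" (len 10), cursors c1@6 c2@8 c3@10, authorship .....1.2.3
After op 3 (insert('u')): buffer="fzjrizuzzuizu" (len 13), cursors c1@7 c2@10 c3@13, authorship .....11.22.33
After op 4 (add_cursor(6)): buffer="fzjrizuzzuizu" (len 13), cursors c4@6 c1@7 c2@10 c3@13, authorship .....11.22.33
After op 5 (insert('s')): buffer="fzjrizsuszzusizus" (len 17), cursors c4@7 c1@9 c2@13 c3@17, authorship .....1411.222.333
After op 6 (move_left): buffer="fzjrizsuszzusizus" (len 17), cursors c4@6 c1@8 c2@12 c3@16, authorship .....1411.222.333

Answer: 8 12 16 6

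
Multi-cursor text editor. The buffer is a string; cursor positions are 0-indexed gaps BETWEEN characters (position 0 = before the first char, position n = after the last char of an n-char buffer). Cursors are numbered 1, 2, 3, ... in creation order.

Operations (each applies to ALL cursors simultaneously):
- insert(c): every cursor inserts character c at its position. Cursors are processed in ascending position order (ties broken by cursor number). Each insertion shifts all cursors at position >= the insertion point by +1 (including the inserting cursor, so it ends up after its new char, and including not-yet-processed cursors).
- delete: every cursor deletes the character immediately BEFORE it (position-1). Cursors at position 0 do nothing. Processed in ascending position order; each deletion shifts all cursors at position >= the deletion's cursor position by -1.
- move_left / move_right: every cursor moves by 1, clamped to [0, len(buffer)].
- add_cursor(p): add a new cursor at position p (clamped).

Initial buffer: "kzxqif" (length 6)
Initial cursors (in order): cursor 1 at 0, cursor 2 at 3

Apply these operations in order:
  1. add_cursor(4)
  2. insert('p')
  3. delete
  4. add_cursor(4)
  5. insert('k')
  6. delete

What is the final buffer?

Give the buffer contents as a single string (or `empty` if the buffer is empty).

After op 1 (add_cursor(4)): buffer="kzxqif" (len 6), cursors c1@0 c2@3 c3@4, authorship ......
After op 2 (insert('p')): buffer="pkzxpqpif" (len 9), cursors c1@1 c2@5 c3@7, authorship 1...2.3..
After op 3 (delete): buffer="kzxqif" (len 6), cursors c1@0 c2@3 c3@4, authorship ......
After op 4 (add_cursor(4)): buffer="kzxqif" (len 6), cursors c1@0 c2@3 c3@4 c4@4, authorship ......
After op 5 (insert('k')): buffer="kkzxkqkkif" (len 10), cursors c1@1 c2@5 c3@8 c4@8, authorship 1...2.34..
After op 6 (delete): buffer="kzxqif" (len 6), cursors c1@0 c2@3 c3@4 c4@4, authorship ......

Answer: kzxqif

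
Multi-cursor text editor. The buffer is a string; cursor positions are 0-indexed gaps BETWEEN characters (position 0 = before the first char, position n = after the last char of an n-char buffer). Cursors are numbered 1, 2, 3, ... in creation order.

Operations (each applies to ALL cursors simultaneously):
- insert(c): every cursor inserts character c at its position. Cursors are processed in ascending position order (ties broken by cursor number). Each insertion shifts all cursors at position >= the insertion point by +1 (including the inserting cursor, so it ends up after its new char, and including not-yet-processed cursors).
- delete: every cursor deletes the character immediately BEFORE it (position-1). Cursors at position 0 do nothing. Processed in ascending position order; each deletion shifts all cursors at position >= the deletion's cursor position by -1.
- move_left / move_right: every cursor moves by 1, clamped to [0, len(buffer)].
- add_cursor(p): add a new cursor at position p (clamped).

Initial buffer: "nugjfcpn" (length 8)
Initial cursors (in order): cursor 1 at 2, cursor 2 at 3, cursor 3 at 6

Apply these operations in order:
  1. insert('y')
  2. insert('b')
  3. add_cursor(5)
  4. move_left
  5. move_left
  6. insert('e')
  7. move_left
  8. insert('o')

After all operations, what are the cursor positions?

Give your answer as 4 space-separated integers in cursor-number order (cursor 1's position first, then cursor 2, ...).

After op 1 (insert('y')): buffer="nuygyjfcypn" (len 11), cursors c1@3 c2@5 c3@9, authorship ..1.2...3..
After op 2 (insert('b')): buffer="nuybgybjfcybpn" (len 14), cursors c1@4 c2@7 c3@12, authorship ..11.22...33..
After op 3 (add_cursor(5)): buffer="nuybgybjfcybpn" (len 14), cursors c1@4 c4@5 c2@7 c3@12, authorship ..11.22...33..
After op 4 (move_left): buffer="nuybgybjfcybpn" (len 14), cursors c1@3 c4@4 c2@6 c3@11, authorship ..11.22...33..
After op 5 (move_left): buffer="nuybgybjfcybpn" (len 14), cursors c1@2 c4@3 c2@5 c3@10, authorship ..11.22...33..
After op 6 (insert('e')): buffer="nueyebgeybjfceybpn" (len 18), cursors c1@3 c4@5 c2@8 c3@14, authorship ..1141.222...333..
After op 7 (move_left): buffer="nueyebgeybjfceybpn" (len 18), cursors c1@2 c4@4 c2@7 c3@13, authorship ..1141.222...333..
After op 8 (insert('o')): buffer="nuoeyoebgoeybjfcoeybpn" (len 22), cursors c1@3 c4@6 c2@10 c3@17, authorship ..111441.2222...3333..

Answer: 3 10 17 6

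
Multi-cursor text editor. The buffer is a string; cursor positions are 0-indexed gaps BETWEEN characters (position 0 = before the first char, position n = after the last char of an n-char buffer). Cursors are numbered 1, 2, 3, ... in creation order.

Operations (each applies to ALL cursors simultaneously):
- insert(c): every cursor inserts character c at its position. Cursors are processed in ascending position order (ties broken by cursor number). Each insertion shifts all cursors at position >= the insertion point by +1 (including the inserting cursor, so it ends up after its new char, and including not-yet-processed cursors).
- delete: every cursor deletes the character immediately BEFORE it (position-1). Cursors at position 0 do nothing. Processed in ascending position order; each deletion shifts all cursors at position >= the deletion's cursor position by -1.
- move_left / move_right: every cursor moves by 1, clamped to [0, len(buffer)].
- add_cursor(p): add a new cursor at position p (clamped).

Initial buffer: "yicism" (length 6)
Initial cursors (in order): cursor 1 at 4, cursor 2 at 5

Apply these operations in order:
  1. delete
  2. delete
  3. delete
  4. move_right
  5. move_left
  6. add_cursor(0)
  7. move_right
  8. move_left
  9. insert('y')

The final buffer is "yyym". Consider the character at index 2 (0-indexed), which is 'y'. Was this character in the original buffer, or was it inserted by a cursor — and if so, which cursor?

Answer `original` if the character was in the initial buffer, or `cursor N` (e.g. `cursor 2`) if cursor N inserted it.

Answer: cursor 3

Derivation:
After op 1 (delete): buffer="yicm" (len 4), cursors c1@3 c2@3, authorship ....
After op 2 (delete): buffer="ym" (len 2), cursors c1@1 c2@1, authorship ..
After op 3 (delete): buffer="m" (len 1), cursors c1@0 c2@0, authorship .
After op 4 (move_right): buffer="m" (len 1), cursors c1@1 c2@1, authorship .
After op 5 (move_left): buffer="m" (len 1), cursors c1@0 c2@0, authorship .
After op 6 (add_cursor(0)): buffer="m" (len 1), cursors c1@0 c2@0 c3@0, authorship .
After op 7 (move_right): buffer="m" (len 1), cursors c1@1 c2@1 c3@1, authorship .
After op 8 (move_left): buffer="m" (len 1), cursors c1@0 c2@0 c3@0, authorship .
After op 9 (insert('y')): buffer="yyym" (len 4), cursors c1@3 c2@3 c3@3, authorship 123.
Authorship (.=original, N=cursor N): 1 2 3 .
Index 2: author = 3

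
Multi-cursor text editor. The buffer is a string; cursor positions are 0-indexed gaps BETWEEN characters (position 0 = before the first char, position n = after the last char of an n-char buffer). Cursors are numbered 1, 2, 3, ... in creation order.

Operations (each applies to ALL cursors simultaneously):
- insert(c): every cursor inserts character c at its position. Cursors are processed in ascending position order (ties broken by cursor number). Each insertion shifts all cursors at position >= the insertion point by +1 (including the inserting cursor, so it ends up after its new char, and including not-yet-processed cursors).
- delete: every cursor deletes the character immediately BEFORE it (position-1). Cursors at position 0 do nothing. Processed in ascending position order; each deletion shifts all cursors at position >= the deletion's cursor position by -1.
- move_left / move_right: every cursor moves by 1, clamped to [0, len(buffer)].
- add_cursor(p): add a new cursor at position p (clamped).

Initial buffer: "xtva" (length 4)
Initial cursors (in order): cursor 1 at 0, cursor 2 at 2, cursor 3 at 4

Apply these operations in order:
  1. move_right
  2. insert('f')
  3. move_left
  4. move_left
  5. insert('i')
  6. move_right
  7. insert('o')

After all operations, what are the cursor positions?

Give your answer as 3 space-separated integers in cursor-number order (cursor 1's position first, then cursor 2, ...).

After op 1 (move_right): buffer="xtva" (len 4), cursors c1@1 c2@3 c3@4, authorship ....
After op 2 (insert('f')): buffer="xftvfaf" (len 7), cursors c1@2 c2@5 c3@7, authorship .1..2.3
After op 3 (move_left): buffer="xftvfaf" (len 7), cursors c1@1 c2@4 c3@6, authorship .1..2.3
After op 4 (move_left): buffer="xftvfaf" (len 7), cursors c1@0 c2@3 c3@5, authorship .1..2.3
After op 5 (insert('i')): buffer="ixftivfiaf" (len 10), cursors c1@1 c2@5 c3@8, authorship 1.1.2.23.3
After op 6 (move_right): buffer="ixftivfiaf" (len 10), cursors c1@2 c2@6 c3@9, authorship 1.1.2.23.3
After op 7 (insert('o')): buffer="ixoftivofiaof" (len 13), cursors c1@3 c2@8 c3@12, authorship 1.11.2.223.33

Answer: 3 8 12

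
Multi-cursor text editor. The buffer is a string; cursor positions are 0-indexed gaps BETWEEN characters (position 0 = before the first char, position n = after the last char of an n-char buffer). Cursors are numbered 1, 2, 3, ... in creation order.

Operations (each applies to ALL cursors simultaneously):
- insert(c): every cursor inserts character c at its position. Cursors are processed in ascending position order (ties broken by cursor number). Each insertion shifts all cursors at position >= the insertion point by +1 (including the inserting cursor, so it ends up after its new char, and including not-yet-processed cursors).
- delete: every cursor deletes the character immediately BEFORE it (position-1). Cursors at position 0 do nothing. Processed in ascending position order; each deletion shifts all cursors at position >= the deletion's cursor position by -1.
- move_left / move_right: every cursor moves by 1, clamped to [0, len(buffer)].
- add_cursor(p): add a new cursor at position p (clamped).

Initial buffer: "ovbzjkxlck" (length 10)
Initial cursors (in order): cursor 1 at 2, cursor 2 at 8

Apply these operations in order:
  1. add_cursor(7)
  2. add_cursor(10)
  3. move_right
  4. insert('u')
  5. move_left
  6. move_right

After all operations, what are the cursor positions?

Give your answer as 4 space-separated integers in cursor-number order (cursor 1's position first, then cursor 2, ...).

Answer: 4 12 10 14

Derivation:
After op 1 (add_cursor(7)): buffer="ovbzjkxlck" (len 10), cursors c1@2 c3@7 c2@8, authorship ..........
After op 2 (add_cursor(10)): buffer="ovbzjkxlck" (len 10), cursors c1@2 c3@7 c2@8 c4@10, authorship ..........
After op 3 (move_right): buffer="ovbzjkxlck" (len 10), cursors c1@3 c3@8 c2@9 c4@10, authorship ..........
After op 4 (insert('u')): buffer="ovbuzjkxlucuku" (len 14), cursors c1@4 c3@10 c2@12 c4@14, authorship ...1.....3.2.4
After op 5 (move_left): buffer="ovbuzjkxlucuku" (len 14), cursors c1@3 c3@9 c2@11 c4@13, authorship ...1.....3.2.4
After op 6 (move_right): buffer="ovbuzjkxlucuku" (len 14), cursors c1@4 c3@10 c2@12 c4@14, authorship ...1.....3.2.4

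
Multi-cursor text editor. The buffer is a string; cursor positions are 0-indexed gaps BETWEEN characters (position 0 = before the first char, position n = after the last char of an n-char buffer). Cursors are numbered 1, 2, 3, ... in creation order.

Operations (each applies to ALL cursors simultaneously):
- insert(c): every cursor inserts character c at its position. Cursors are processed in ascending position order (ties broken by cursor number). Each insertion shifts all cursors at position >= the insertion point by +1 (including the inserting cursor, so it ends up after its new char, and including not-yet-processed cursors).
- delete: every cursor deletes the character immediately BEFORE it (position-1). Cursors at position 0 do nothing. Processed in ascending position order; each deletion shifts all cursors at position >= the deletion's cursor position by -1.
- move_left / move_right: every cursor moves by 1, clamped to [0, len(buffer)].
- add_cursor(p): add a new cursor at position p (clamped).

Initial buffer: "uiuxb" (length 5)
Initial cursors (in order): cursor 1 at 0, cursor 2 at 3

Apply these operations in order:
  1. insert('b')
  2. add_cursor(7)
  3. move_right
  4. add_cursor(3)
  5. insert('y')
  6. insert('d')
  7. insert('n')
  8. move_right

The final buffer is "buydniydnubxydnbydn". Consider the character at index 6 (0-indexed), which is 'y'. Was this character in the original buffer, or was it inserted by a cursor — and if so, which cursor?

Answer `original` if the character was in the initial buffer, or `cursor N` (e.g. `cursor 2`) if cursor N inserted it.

After op 1 (insert('b')): buffer="buiubxb" (len 7), cursors c1@1 c2@5, authorship 1...2..
After op 2 (add_cursor(7)): buffer="buiubxb" (len 7), cursors c1@1 c2@5 c3@7, authorship 1...2..
After op 3 (move_right): buffer="buiubxb" (len 7), cursors c1@2 c2@6 c3@7, authorship 1...2..
After op 4 (add_cursor(3)): buffer="buiubxb" (len 7), cursors c1@2 c4@3 c2@6 c3@7, authorship 1...2..
After op 5 (insert('y')): buffer="buyiyubxyby" (len 11), cursors c1@3 c4@5 c2@9 c3@11, authorship 1.1.4.2.2.3
After op 6 (insert('d')): buffer="buydiydubxydbyd" (len 15), cursors c1@4 c4@7 c2@12 c3@15, authorship 1.11.44.2.22.33
After op 7 (insert('n')): buffer="buydniydnubxydnbydn" (len 19), cursors c1@5 c4@9 c2@15 c3@19, authorship 1.111.444.2.222.333
After op 8 (move_right): buffer="buydniydnubxydnbydn" (len 19), cursors c1@6 c4@10 c2@16 c3@19, authorship 1.111.444.2.222.333
Authorship (.=original, N=cursor N): 1 . 1 1 1 . 4 4 4 . 2 . 2 2 2 . 3 3 3
Index 6: author = 4

Answer: cursor 4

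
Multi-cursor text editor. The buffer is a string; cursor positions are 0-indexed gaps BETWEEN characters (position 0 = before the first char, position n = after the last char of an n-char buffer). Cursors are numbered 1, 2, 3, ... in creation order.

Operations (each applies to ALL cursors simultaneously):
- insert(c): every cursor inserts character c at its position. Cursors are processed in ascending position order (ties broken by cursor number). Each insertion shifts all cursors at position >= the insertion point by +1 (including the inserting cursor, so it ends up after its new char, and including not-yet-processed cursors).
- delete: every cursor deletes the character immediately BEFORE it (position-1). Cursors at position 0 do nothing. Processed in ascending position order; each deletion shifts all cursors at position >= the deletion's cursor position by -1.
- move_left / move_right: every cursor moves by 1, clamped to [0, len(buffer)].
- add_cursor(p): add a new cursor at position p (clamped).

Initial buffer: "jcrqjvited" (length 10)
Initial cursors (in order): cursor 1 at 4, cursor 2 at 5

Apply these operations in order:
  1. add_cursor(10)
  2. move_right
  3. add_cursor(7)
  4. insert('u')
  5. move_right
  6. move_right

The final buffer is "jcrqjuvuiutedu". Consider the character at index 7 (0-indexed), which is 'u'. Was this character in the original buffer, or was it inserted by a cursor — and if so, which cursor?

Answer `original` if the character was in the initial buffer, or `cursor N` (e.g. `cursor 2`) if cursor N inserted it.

Answer: cursor 2

Derivation:
After op 1 (add_cursor(10)): buffer="jcrqjvited" (len 10), cursors c1@4 c2@5 c3@10, authorship ..........
After op 2 (move_right): buffer="jcrqjvited" (len 10), cursors c1@5 c2@6 c3@10, authorship ..........
After op 3 (add_cursor(7)): buffer="jcrqjvited" (len 10), cursors c1@5 c2@6 c4@7 c3@10, authorship ..........
After op 4 (insert('u')): buffer="jcrqjuvuiutedu" (len 14), cursors c1@6 c2@8 c4@10 c3@14, authorship .....1.2.4...3
After op 5 (move_right): buffer="jcrqjuvuiutedu" (len 14), cursors c1@7 c2@9 c4@11 c3@14, authorship .....1.2.4...3
After op 6 (move_right): buffer="jcrqjuvuiutedu" (len 14), cursors c1@8 c2@10 c4@12 c3@14, authorship .....1.2.4...3
Authorship (.=original, N=cursor N): . . . . . 1 . 2 . 4 . . . 3
Index 7: author = 2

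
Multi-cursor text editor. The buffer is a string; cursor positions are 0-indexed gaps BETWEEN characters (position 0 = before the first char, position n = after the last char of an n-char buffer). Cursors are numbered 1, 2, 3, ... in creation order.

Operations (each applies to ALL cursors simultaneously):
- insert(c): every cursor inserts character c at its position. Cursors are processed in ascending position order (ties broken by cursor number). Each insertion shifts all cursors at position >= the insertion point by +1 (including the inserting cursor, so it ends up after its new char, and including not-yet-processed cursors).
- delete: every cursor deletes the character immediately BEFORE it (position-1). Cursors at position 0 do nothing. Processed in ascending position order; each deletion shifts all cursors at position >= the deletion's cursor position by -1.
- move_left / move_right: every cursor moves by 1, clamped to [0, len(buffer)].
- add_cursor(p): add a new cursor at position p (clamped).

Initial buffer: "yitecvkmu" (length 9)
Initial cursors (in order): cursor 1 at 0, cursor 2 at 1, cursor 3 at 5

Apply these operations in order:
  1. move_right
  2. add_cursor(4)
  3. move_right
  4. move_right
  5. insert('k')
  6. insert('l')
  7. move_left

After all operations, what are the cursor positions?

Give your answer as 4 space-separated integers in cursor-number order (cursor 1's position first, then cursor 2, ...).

After op 1 (move_right): buffer="yitecvkmu" (len 9), cursors c1@1 c2@2 c3@6, authorship .........
After op 2 (add_cursor(4)): buffer="yitecvkmu" (len 9), cursors c1@1 c2@2 c4@4 c3@6, authorship .........
After op 3 (move_right): buffer="yitecvkmu" (len 9), cursors c1@2 c2@3 c4@5 c3@7, authorship .........
After op 4 (move_right): buffer="yitecvkmu" (len 9), cursors c1@3 c2@4 c4@6 c3@8, authorship .........
After op 5 (insert('k')): buffer="yitkekcvkkmku" (len 13), cursors c1@4 c2@6 c4@9 c3@12, authorship ...1.2..4..3.
After op 6 (insert('l')): buffer="yitkleklcvklkmklu" (len 17), cursors c1@5 c2@8 c4@12 c3@16, authorship ...11.22..44..33.
After op 7 (move_left): buffer="yitkleklcvklkmklu" (len 17), cursors c1@4 c2@7 c4@11 c3@15, authorship ...11.22..44..33.

Answer: 4 7 15 11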